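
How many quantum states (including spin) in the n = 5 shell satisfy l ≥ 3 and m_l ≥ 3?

With n = 5 the allowed l are 0, 1, …, 4.
Contributions: l=3 → 1; l=4 → 2.
Orbitals: 1 + 2 = 3. Each orbital carries two spin states, so 3 × 2 = 6 states.

6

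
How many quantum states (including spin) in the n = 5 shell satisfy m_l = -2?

Per l-value: l=2 → 1; l=3 → 1; l=4 → 1.
Orbitals: 1 + 1 + 1 = 3. Each orbital carries two spin states, so 3 × 2 = 6 states.

6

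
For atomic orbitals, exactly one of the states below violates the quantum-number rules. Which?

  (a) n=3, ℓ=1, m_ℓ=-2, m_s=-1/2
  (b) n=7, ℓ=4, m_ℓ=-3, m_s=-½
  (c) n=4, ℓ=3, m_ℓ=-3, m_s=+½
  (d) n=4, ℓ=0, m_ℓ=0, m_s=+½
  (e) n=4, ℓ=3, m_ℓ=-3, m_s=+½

(a) has |m_ℓ| = 2 > ℓ = 1, violating −ℓ ≤ m_ℓ ≤ ℓ.
The remaining sets (b), (c), (d), (e) satisfy all four rules.

(a)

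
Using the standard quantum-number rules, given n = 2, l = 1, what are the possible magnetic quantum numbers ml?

ml takes every integer from −l to +l. With l = 1 that gives the 3 values -1, 0, 1.

-1, 0, 1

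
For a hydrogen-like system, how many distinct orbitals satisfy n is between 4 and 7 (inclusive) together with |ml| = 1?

36

For each n in the range, tally the orbitals obeying |ml| = 1:
n=4 → 6; n=5 → 8; n=6 → 10; n=7 → 12.
Total orbitals: 6 + 8 + 10 + 12 = 36.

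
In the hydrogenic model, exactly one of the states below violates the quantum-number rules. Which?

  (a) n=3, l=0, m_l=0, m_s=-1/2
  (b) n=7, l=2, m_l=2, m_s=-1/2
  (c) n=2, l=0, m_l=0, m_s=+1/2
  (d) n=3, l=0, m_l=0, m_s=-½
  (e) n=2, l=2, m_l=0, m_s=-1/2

(e)

(e) has l = 2 ≥ n = 2, violating 0 ≤ l ≤ n−1.
The remaining sets (a), (b), (c), (d) satisfy all four rules.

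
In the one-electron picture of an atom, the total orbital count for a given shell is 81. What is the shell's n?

n = 9

n² = 81 ⇒ n = 9.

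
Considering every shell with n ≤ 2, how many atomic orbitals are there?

5

Total orbitals = 1² + 2² = 5.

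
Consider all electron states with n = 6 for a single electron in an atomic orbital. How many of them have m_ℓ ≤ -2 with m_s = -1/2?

10

Per ℓ-value: ℓ=2 → 1; ℓ=3 → 2; ℓ=4 → 3; ℓ=5 → 4.
Orbitals: 1 + 2 + 3 + 4 = 10. With m_s fixed to a single value there is one state per orbital, giving 10 states.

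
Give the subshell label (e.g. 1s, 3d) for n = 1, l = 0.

1s

l = 0 corresponds to the letter 's', so the subshell is 1s.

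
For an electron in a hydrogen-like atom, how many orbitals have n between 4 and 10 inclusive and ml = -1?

42

Per-shell orbital counts meeting the constraint:
n=4 → 3; n=5 → 4; n=6 → 5; n=7 → 6; n=8 → 7; n=9 → 8; n=10 → 9.
Total orbitals: 3 + 4 + 5 + 6 + 7 + 8 + 9 = 42.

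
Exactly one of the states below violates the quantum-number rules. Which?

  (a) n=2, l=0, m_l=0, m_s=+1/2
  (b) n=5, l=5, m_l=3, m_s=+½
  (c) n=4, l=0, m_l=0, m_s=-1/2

(b)

(b) has l = 5 ≥ n = 5, violating 0 ≤ l ≤ n−1.
The remaining sets (a), (c) satisfy all four rules.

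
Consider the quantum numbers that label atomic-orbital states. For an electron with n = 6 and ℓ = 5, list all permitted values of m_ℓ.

-5, -4, -3, -2, -1, 0, 1, 2, 3, 4, 5

m_ℓ takes every integer from −ℓ to +ℓ. With ℓ = 5 that gives the 11 values -5, -4, -3, -2, -1, 0, 1, 2, 3, 4, 5.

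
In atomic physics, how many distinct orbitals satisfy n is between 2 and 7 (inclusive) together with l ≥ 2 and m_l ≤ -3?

Per-shell orbital counts meeting the constraint:
n=4 → 1; n=5 → 3; n=6 → 6; n=7 → 10.
Total orbitals: 1 + 3 + 6 + 10 = 20.

20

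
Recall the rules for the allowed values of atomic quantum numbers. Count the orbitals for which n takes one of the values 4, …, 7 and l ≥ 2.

For each n in the range, tally the orbitals obeying l ≥ 2:
n=4 → 12; n=5 → 21; n=6 → 32; n=7 → 45.
Total orbitals: 12 + 21 + 32 + 45 = 110.

110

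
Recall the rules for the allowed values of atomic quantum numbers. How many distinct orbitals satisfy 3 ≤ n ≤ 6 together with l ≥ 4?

Count contributing orbitals for each principal shell:
n=5 → 9; n=6 → 20.
Total orbitals: 9 + 20 = 29.

29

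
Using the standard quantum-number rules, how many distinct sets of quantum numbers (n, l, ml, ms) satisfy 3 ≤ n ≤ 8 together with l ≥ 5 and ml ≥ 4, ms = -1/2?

16

For each n in the range, tally the orbitals obeying l ≥ 5 and ml ≥ 4:
n=6 → 2; n=7 → 5; n=8 → 9.
Orbitals: 2 + 5 + 9 = 16. With ms fixed to -1/2 there is one state per orbital, so 16 states.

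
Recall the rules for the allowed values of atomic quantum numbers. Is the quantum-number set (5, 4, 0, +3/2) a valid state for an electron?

No

The spin quantum number for an electron can only be ms = +1/2 or −1/2; ms = +3/2 is not one of those.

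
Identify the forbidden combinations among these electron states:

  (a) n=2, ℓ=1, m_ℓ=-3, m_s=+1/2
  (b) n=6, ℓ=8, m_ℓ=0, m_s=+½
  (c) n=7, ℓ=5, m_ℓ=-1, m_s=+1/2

(a) has |m_ℓ| = 3 > ℓ = 1, violating −ℓ ≤ m_ℓ ≤ ℓ.
(b) has ℓ = 8 ≥ n = 6, violating 0 ≤ ℓ ≤ n−1.
The remaining set (c) satisfies all four rules.

(a) and (b)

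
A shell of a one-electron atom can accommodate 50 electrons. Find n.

2n² = 50 ⇒ n² = 25 ⇒ n = 5.

n = 5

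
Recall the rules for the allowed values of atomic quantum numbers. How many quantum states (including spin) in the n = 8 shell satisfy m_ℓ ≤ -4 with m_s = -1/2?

For n = 8, ℓ ranges over 0 … 7.
Contributions: ℓ=4 → 1; ℓ=5 → 2; ℓ=6 → 3; ℓ=7 → 4.
Orbitals: 1 + 2 + 3 + 4 = 10. With m_s fixed to a single value there is one state per orbital, giving 10 states.

10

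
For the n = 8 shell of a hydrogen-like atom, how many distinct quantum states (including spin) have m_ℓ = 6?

Go through ℓ = 0, …, 7 (the values permitted for n = 8).
Orbitals with m_ℓ = 6, by ℓ: ℓ=6 → 1; ℓ=7 → 1.
Orbitals: 1 + 1 = 2. Each orbital carries two spin states, so 2 × 2 = 4 states.

4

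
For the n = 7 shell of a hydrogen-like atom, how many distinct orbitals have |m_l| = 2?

With n = 7 the allowed l are 0, 1, …, 6.
The (l, m_l) pairs meeting |m_l| = 2 give: l=2 → 2; l=3 → 2; l=4 → 2; l=5 → 2; l=6 → 2.
Total orbitals: 2 + 2 + 2 + 2 + 2 = 10.

10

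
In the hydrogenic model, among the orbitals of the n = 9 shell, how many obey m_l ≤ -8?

With n = 9 the allowed l are 0, 1, …, 8.
Orbitals with m_l ≤ -8, by l: l=8 → 1.
Total orbitals: 1.

1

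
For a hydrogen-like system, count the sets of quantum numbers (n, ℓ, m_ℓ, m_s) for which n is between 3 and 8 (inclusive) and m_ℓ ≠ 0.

Per-shell orbital counts meeting the constraint:
n=3 → 6; n=4 → 12; n=5 → 20; n=6 → 30; n=7 → 42; n=8 → 56.
Orbitals: 6 + 12 + 20 + 30 + 42 + 56 = 166. Including both spin states (m_s = ±1/2) gives 2 × 166 = 332 states.

332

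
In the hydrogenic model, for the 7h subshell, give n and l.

The leading integer gives n = 7; the letter 'h' means l = 5.

n = 7, l = 5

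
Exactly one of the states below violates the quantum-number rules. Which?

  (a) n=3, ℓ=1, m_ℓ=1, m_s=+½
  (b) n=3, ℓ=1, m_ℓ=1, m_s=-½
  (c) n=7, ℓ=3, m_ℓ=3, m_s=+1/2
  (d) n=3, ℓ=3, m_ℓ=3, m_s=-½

(d)

(d) has ℓ = 3 ≥ n = 3, violating 0 ≤ ℓ ≤ n−1.
The remaining sets (a), (b), (c) satisfy all four rules.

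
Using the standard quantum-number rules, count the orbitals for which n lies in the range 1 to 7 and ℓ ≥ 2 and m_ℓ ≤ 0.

Go shell by shell, enumerating (ℓ, m_ℓ) with ℓ ≥ 2 and m_ℓ ≤ 0:
n=3 → 3; n=4 → 7; n=5 → 12; n=6 → 18; n=7 → 25.
Total orbitals: 3 + 7 + 12 + 18 + 25 = 65.

65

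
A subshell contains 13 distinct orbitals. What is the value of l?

l = 6

2l+1 = 13 gives l = 6.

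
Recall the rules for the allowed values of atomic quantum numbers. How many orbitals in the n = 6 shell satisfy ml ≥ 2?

Go through l = 0, …, 5 (the values permitted for n = 6).
Per l-value: l=2 → 1; l=3 → 2; l=4 → 3; l=5 → 4.
Total orbitals: 1 + 2 + 3 + 4 = 10.

10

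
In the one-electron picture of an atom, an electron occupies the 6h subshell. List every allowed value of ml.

The 6h subshell has l = 5, and ml takes every integer from −l to +l. With l = 5 that gives the 11 values -5, -4, -3, -2, -1, 0, 1, 2, 3, 4, 5.

-5, -4, -3, -2, -1, 0, 1, 2, 3, 4, 5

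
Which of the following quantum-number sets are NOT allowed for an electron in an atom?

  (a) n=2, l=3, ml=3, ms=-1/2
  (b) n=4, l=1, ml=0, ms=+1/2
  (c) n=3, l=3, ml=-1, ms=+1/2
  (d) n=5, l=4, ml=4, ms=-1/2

(a) and (c)

(a) has l = 3 ≥ n = 2, violating 0 ≤ l ≤ n−1.
(c) has l = 3 ≥ n = 3, violating 0 ≤ l ≤ n−1.
The remaining sets (b), (d) satisfy all four rules.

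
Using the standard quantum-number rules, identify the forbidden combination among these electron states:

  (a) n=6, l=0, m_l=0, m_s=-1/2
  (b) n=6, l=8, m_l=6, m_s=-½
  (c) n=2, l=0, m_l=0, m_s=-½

(b) has l = 8 ≥ n = 6, violating 0 ≤ l ≤ n−1.
The remaining sets (a), (c) satisfy all four rules.

(b)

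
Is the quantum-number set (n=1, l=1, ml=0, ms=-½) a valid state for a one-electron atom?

The orbital quantum number must satisfy 0 ≤ l ≤ n−1. With n = 1 the allowed l values are 0, so l = 1 is out of range.

No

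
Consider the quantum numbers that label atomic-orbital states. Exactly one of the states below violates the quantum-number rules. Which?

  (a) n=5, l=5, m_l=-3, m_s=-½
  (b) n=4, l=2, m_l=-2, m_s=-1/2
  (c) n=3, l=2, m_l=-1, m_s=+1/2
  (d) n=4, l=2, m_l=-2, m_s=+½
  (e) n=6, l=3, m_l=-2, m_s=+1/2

(a) has l = 5 ≥ n = 5, violating 0 ≤ l ≤ n−1.
The remaining sets (b), (c), (d), (e) satisfy all four rules.

(a)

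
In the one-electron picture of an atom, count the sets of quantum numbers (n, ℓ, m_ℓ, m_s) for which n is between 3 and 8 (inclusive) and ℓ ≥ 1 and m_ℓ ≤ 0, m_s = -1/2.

Work shell by shell — for each n, count the (ℓ, m_ℓ) pairs that satisfy ℓ ≥ 1 and m_ℓ ≤ 0:
n=3 → 5; n=4 → 9; n=5 → 14; n=6 → 20; n=7 → 27; n=8 → 35.
Orbitals: 5 + 9 + 14 + 20 + 27 + 35 = 110. With m_s fixed to -1/2 there is one state per orbital, so 110 states.

110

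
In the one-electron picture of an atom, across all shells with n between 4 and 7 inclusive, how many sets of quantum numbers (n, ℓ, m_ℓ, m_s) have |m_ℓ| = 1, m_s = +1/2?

36

Go shell by shell, enumerating (ℓ, m_ℓ) with |m_ℓ| = 1:
n=4 → 6; n=5 → 8; n=6 → 10; n=7 → 12.
Orbitals: 6 + 8 + 10 + 12 = 36. With m_s fixed to +1/2 there is one state per orbital, so 36 states.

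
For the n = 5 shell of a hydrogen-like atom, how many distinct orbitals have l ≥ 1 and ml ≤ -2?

6

The (l, ml) pairs meeting l ≥ 1 and ml ≤ -2 give: l=2 → 1; l=3 → 2; l=4 → 3.
Total orbitals: 1 + 2 + 3 = 6.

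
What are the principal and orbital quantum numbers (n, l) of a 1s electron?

n = 1, l = 0

The leading integer gives n = 1; the letter 's' means l = 0.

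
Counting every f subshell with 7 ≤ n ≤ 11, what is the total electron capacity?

70

An f subshell (l = 3) exists for every n ≥ 4, so shells n = 7, 8, 9, 10, 11 each contribute one — 5 subshells.
Since each f subshell holds 2(2·3+1) = 14 electrons, the total is 5 × 14 = 70.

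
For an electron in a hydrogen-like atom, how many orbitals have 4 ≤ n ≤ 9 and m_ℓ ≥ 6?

10

Per-shell orbital counts meeting the constraint:
n=7 → 1; n=8 → 3; n=9 → 6.
Total orbitals: 1 + 3 + 6 = 10.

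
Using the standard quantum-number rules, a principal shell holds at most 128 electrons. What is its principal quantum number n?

2n² = 128 ⇒ n² = 64 ⇒ n = 8.

n = 8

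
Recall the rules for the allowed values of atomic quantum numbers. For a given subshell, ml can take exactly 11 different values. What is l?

ml ranges over 2l+1 integers, so 2l+1 = 11 ⇒ l = 5.

l = 5 (h)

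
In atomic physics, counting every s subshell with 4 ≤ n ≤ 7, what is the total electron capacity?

8

An s subshell (ℓ = 0) exists for every n ≥ 1, so shells n = 4, 5, 6, 7 each contribute one — 4 subshells.
Since each s subshell holds 2(2·0+1) = 2 electrons, the total is 4 × 2 = 8.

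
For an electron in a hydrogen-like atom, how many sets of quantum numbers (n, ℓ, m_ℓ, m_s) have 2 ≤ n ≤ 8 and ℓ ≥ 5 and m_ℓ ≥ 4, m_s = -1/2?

16

Per-shell orbital counts meeting the constraint:
n=6 → 2; n=7 → 5; n=8 → 9.
Orbitals: 2 + 5 + 9 = 16. With m_s fixed to -1/2 there is one state per orbital, so 16 states.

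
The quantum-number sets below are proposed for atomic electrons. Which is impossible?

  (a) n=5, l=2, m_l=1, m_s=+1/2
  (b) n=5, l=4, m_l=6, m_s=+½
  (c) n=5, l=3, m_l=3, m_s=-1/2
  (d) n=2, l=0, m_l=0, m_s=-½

(b) has |m_l| = 6 > l = 4, violating −l ≤ m_l ≤ l.
The remaining sets (a), (c), (d) satisfy all four rules.

(b)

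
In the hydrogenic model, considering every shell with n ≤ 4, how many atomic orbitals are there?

30

Total orbitals = 1² + 2² + 3² + 4² = 30.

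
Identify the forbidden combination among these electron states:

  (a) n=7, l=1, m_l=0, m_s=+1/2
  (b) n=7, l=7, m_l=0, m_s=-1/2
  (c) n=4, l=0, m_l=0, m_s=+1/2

(b)

(b) has l = 7 ≥ n = 7, violating 0 ≤ l ≤ n−1.
The remaining sets (a), (c) satisfy all four rules.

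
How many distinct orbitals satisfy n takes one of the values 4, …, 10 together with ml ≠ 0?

Treat each shell separately and count matching orbitals:
n=4 → 12; n=5 → 20; n=6 → 30; n=7 → 42; n=8 → 56; n=9 → 72; n=10 → 90.
Total orbitals: 12 + 20 + 30 + 42 + 56 + 72 + 90 = 322.

322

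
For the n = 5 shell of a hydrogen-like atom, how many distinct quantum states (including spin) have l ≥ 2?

The (l, m_l) pairs meeting l ≥ 2 give: l=2 → 5; l=3 → 7; l=4 → 9.
Orbitals: 5 + 7 + 9 = 21. Each orbital carries two spin states, so 21 × 2 = 42 states.

42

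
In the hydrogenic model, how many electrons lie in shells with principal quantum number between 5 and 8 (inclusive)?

348

Shell n has n² orbitals: 5²=25 + 6²=36 + 7²=49 + 8²=64 = 174 orbitals.
Two spin states per orbital: 2 × 174 = 348 electrons.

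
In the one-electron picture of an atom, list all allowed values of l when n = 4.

0, 1, 2, 3

l is an integer with 0 ≤ l ≤ n−1, so for n = 4: l = 0, 1, 2, 3.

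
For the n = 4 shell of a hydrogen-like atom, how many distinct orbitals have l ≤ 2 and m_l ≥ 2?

1

Orbitals with l ≤ 2 and m_l ≥ 2, by l: l=2 → 1.
Total orbitals: 1.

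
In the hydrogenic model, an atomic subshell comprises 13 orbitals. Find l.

2l+1 = 13 gives l = 6.

l = 6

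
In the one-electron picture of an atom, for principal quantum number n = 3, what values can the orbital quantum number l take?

0, 1, 2

l is an integer with 0 ≤ l ≤ n−1, so for n = 3: l = 0, 1, 2.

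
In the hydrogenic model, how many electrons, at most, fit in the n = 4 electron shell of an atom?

A shell holds 2n² electrons: 2 × 4² = 2 × 16 = 32.

32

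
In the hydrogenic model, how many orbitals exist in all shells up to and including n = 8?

Total orbitals = 1² + 2² + 3² + 4² + 5² + 6² + 7² + 8² = 204.

204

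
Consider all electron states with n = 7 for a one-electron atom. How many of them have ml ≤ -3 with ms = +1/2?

10

Go through l = 0, …, 6 (the values permitted for n = 7).
Orbitals with ml ≤ -3, by l: l=3 → 1; l=4 → 2; l=5 → 3; l=6 → 4.
Orbitals: 1 + 2 + 3 + 4 = 10. With ms fixed to a single value there is one state per orbital, giving 10 states.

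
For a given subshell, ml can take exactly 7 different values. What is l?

ml ranges over 2l+1 integers, so 2l+1 = 7 ⇒ l = 3.

l = 3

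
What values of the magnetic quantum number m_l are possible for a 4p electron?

The 4p subshell has l = 1, and m_l takes every integer from −l to +l. With l = 1 that gives the 3 values -1, 0, 1.

-1, 0, 1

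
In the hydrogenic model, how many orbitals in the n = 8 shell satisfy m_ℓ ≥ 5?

The n = 8 shell has ℓ = 0 through 7; check each.
Orbitals with m_ℓ ≥ 5, by ℓ: ℓ=5 → 1; ℓ=6 → 2; ℓ=7 → 3.
Total orbitals: 1 + 2 + 3 = 6.

6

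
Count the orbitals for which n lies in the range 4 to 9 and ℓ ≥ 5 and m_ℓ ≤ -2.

For each n in the range, tally the orbitals obeying ℓ ≥ 5 and m_ℓ ≤ -2:
n=6 → 4; n=7 → 9; n=8 → 15; n=9 → 22.
Total orbitals: 4 + 9 + 15 + 22 = 50.

50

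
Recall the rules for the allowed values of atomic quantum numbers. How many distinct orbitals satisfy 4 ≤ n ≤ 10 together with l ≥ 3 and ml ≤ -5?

Work shell by shell — for each n, count the (l, ml) pairs that satisfy l ≥ 3 and ml ≤ -5:
n=6 → 1; n=7 → 3; n=8 → 6; n=9 → 10; n=10 → 15.
Total orbitals: 1 + 3 + 6 + 10 + 15 = 35.

35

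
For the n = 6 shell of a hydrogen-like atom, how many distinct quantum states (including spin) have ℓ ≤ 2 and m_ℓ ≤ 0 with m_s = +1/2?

6

For n = 6, ℓ ranges over 0 … 5.
Per ℓ-value: ℓ=0 → 1; ℓ=1 → 2; ℓ=2 → 3.
Orbitals: 1 + 2 + 3 = 6. With m_s fixed to a single value there is one state per orbital, giving 6 states.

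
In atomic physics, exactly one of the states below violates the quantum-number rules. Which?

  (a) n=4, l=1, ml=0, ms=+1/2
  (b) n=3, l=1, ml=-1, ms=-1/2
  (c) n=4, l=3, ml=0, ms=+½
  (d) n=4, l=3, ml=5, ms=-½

(d)

(d) has |ml| = 5 > l = 3, violating −l ≤ ml ≤ l.
The remaining sets (a), (b), (c) satisfy all four rules.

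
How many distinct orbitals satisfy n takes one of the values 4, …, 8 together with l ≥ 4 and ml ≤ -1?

50

Treat each shell separately and count matching orbitals:
n=5 → 4; n=6 → 9; n=7 → 15; n=8 → 22.
Total orbitals: 4 + 9 + 15 + 22 = 50.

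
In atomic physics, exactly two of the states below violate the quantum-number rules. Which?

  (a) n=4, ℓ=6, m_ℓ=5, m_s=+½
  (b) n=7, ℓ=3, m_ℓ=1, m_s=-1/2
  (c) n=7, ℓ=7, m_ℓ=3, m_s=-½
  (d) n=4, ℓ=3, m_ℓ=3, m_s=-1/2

(a) has ℓ = 6 ≥ n = 4, violating 0 ≤ ℓ ≤ n−1.
(c) has ℓ = 7 ≥ n = 7, violating 0 ≤ ℓ ≤ n−1.
The remaining sets (b), (d) satisfy all four rules.

(a) and (c)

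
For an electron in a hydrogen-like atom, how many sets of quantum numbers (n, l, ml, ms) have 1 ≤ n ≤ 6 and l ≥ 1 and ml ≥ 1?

70

Work shell by shell — for each n, count the (l, ml) pairs that satisfy l ≥ 1 and ml ≥ 1:
n=2 → 1; n=3 → 3; n=4 → 6; n=5 → 10; n=6 → 15.
Orbitals: 1 + 3 + 6 + 10 + 15 = 35. Including both spin states (ms = ±1/2) gives 2 × 35 = 70 states.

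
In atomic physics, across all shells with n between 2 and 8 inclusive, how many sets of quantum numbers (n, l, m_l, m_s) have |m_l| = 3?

60

Count contributing orbitals for each principal shell:
n=4 → 2; n=5 → 4; n=6 → 6; n=7 → 8; n=8 → 10.
Orbitals: 2 + 4 + 6 + 8 + 10 = 30. Including both spin states (m_s = ±1/2) gives 2 × 30 = 60 states.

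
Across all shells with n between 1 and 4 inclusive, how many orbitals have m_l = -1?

Per-shell orbital counts meeting the constraint:
n=2 → 1; n=3 → 2; n=4 → 3.
Total orbitals: 1 + 2 + 3 = 6.

6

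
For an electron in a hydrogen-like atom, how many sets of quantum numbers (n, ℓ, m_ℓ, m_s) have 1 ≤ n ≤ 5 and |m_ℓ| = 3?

12

Work shell by shell — for each n, count the (ℓ, m_ℓ) pairs that satisfy |m_ℓ| = 3:
n=4 → 2; n=5 → 4.
Orbitals: 2 + 4 = 6. Including both spin states (m_s = ±1/2) gives 2 × 6 = 12 states.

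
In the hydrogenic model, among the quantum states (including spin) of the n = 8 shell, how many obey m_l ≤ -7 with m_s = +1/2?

Go through l = 0, …, 7 (the values permitted for n = 8).
Orbitals with m_l ≤ -7, by l: l=7 → 1.
Orbitals: 1. With m_s fixed to a single value there is one state per orbital, giving 1 state.

1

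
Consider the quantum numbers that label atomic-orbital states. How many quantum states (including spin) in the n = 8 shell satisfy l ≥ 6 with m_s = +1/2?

Per l-value: l=6 → 13; l=7 → 15.
Orbitals: 13 + 15 = 28. With m_s fixed to a single value there is one state per orbital, giving 28 states.

28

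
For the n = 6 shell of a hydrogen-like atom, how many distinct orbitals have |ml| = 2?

8

For n = 6, l ranges over 0 … 5.
Contributions: l=2 → 2; l=3 → 2; l=4 → 2; l=5 → 2.
Total orbitals: 2 + 2 + 2 + 2 = 8.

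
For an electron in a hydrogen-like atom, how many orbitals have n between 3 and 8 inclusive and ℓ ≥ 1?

Work shell by shell — for each n, count the (ℓ, m_ℓ) pairs that satisfy ℓ ≥ 1:
n=3 → 8; n=4 → 15; n=5 → 24; n=6 → 35; n=7 → 48; n=8 → 63.
Total orbitals: 8 + 15 + 24 + 35 + 48 + 63 = 193.

193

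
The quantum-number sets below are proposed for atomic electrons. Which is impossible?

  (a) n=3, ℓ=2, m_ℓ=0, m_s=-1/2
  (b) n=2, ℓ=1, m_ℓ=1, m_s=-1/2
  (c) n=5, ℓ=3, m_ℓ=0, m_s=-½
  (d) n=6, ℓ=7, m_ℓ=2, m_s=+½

(d)

(d) has ℓ = 7 ≥ n = 6, violating 0 ≤ ℓ ≤ n−1.
The remaining sets (a), (b), (c) satisfy all four rules.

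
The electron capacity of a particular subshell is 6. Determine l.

2(2l+1) = 6 ⇒ 2l+1 = 3 ⇒ l = 1.

l = 1 (p)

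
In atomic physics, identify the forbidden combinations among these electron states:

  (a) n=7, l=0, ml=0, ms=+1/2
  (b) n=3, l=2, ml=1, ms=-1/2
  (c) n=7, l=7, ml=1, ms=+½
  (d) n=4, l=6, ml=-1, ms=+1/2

(c) and (d)

(c) has l = 7 ≥ n = 7, violating 0 ≤ l ≤ n−1.
(d) has l = 6 ≥ n = 4, violating 0 ≤ l ≤ n−1.
The remaining sets (a), (b) satisfy all four rules.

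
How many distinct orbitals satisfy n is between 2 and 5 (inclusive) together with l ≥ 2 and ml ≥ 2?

Go shell by shell, enumerating (l, ml) with l ≥ 2 and ml ≥ 2:
n=3 → 1; n=4 → 3; n=5 → 6.
Total orbitals: 1 + 3 + 6 = 10.

10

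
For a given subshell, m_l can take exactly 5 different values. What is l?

l = 2 (d)

m_l ranges over 2l+1 integers, so 2l+1 = 5 ⇒ l = 2.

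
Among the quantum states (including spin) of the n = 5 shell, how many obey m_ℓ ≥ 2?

12

The n = 5 shell has ℓ = 0 through 4; check each.
Contributions: ℓ=2 → 1; ℓ=3 → 2; ℓ=4 → 3.
Orbitals: 1 + 2 + 3 = 6. Each orbital carries two spin states, so 6 × 2 = 12 states.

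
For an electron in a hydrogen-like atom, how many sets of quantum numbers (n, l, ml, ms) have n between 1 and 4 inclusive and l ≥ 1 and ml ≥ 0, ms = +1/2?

16

For each n in the range, tally the orbitals obeying l ≥ 1 and ml ≥ 0:
n=2 → 2; n=3 → 5; n=4 → 9.
Orbitals: 2 + 5 + 9 = 16. With ms fixed to +1/2 there is one state per orbital, so 16 states.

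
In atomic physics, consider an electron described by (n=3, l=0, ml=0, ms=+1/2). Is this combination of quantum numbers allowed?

n = 3 is a positive integer. l = 0 satisfies 0 ≤ l ≤ n−1 = 2. ml = 0 lies in the range −l … +l (here 0). ms = +1/2 is one of ±1/2.
All four constraints are satisfied.

Yes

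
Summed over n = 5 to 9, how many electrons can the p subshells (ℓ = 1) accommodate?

30

A p subshell (ℓ = 1) exists for every n ≥ 2, so shells n = 5, 6, 7, 8, 9 each contribute one — 5 subshells.
Since each p subshell holds 2(2·1+1) = 6 electrons, the total is 5 × 6 = 30.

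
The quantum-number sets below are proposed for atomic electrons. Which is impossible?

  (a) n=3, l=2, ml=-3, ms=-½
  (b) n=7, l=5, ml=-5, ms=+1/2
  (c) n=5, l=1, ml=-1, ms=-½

(a) has |ml| = 3 > l = 2, violating −l ≤ ml ≤ l.
The remaining sets (b), (c) satisfy all four rules.

(a)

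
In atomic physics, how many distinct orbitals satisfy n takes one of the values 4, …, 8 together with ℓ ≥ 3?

145

Count contributing orbitals for each principal shell:
n=4 → 7; n=5 → 16; n=6 → 27; n=7 → 40; n=8 → 55.
Total orbitals: 7 + 16 + 27 + 40 + 55 = 145.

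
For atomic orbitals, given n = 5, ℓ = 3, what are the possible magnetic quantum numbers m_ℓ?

-3, -2, -1, 0, 1, 2, 3

m_ℓ takes every integer from −ℓ to +ℓ. With ℓ = 3 that gives the 7 values -3, -2, -1, 0, 1, 2, 3.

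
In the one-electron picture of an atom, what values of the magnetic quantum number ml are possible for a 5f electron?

The 5f subshell has l = 3, and ml takes every integer from −l to +l. With l = 3 that gives the 7 values -3, -2, -1, 0, 1, 2, 3.

-3, -2, -1, 0, 1, 2, 3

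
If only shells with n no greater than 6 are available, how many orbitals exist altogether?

91

Total orbitals = 1² + 2² + 3² + 4² + 5² + 6² = 91.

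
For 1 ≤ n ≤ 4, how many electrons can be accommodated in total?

Total orbitals = 1² + 2² + 3² + 4² = 30. Doubling for spin gives 60 electrons.

60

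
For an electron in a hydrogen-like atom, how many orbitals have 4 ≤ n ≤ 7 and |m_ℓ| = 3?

Go shell by shell, enumerating (ℓ, m_ℓ) with |m_ℓ| = 3:
n=4 → 2; n=5 → 4; n=6 → 6; n=7 → 8.
Total orbitals: 2 + 4 + 6 + 8 = 20.

20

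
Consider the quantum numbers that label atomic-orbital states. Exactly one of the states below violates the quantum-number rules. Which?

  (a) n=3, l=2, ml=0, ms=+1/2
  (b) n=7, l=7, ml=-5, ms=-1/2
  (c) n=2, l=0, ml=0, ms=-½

(b) has l = 7 ≥ n = 7, violating 0 ≤ l ≤ n−1.
The remaining sets (a), (c) satisfy all four rules.

(b)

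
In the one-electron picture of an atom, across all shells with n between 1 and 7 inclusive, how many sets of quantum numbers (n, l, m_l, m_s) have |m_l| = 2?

60

Per-shell orbital counts meeting the constraint:
n=3 → 2; n=4 → 4; n=5 → 6; n=6 → 8; n=7 → 10.
Orbitals: 2 + 4 + 6 + 8 + 10 = 30. Including both spin states (m_s = ±1/2) gives 2 × 30 = 60 states.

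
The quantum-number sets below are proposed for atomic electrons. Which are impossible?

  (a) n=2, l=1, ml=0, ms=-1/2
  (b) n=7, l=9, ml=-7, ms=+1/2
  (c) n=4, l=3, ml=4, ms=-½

(b) has l = 9 ≥ n = 7, violating 0 ≤ l ≤ n−1.
(c) has |ml| = 4 > l = 3, violating −l ≤ ml ≤ l.
The remaining set (a) satisfies all four rules.

(b) and (c)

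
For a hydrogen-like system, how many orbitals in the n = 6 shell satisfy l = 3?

The n = 6 shell has l = 0 through 5; check each.
Per l-value: l=3 → 7.
Total orbitals: 7.

7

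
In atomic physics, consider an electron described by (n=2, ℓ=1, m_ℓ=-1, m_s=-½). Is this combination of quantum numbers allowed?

n = 2 is a positive integer. ℓ = 1 satisfies 0 ≤ ℓ ≤ n−1 = 1. m_ℓ = -1 lies in the range −ℓ … +ℓ (here −1 … 1). m_s = -1/2 is one of ±1/2.
All four constraints are satisfied.

Valid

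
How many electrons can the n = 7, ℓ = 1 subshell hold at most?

6

A subshell with ℓ = 1 has 2ℓ+1 = 3 orbitals, each holding 2 electrons (spin ±1/2), so 3 × 2 = 6.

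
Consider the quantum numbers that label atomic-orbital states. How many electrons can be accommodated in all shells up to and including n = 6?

182

Total orbitals = 1² + 2² + 3² + 4² + 5² + 6² = 91. Doubling for spin gives 182 electrons.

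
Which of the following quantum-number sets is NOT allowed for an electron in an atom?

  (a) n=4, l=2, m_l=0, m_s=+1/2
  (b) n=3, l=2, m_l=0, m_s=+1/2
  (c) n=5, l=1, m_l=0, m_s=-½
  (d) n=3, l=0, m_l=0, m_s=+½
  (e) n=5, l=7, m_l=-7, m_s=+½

(e) has l = 7 ≥ n = 5, violating 0 ≤ l ≤ n−1.
The remaining sets (a), (b), (c), (d) satisfy all four rules.

(e)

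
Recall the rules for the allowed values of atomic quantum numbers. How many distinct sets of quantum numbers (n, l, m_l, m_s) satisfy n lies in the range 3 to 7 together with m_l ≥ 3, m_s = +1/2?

20

Count contributing orbitals for each principal shell:
n=4 → 1; n=5 → 3; n=6 → 6; n=7 → 10.
Orbitals: 1 + 3 + 6 + 10 = 20. With m_s fixed to +1/2 there is one state per orbital, so 20 states.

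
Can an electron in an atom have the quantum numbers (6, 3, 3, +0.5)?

Allowed

n = 6 is a positive integer. l = 3 satisfies 0 ≤ l ≤ n−1 = 5. ml = 3 lies in the range −l … +l (here −3 … 3). ms = +1/2 is one of ±1/2.
All four constraints are satisfied.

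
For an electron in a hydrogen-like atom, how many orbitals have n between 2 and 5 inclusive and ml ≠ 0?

Go shell by shell, enumerating (l, ml) with ml ≠ 0:
n=2 → 2; n=3 → 6; n=4 → 12; n=5 → 20.
Total orbitals: 2 + 6 + 12 + 20 = 40.

40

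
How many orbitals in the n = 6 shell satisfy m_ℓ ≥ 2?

10

Go through ℓ = 0, …, 5 (the values permitted for n = 6).
Contributions: ℓ=2 → 1; ℓ=3 → 2; ℓ=4 → 3; ℓ=5 → 4.
Total orbitals: 1 + 2 + 3 + 4 = 10.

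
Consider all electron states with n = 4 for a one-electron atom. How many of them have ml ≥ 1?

For n = 4, l ranges over 0 … 3.
Contributions: l=1 → 1; l=2 → 2; l=3 → 3.
Orbitals: 1 + 2 + 3 = 6. Each orbital carries two spin states, so 6 × 2 = 12 states.

12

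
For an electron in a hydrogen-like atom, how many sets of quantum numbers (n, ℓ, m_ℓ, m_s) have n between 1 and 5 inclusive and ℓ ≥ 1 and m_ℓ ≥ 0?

Work shell by shell — for each n, count the (ℓ, m_ℓ) pairs that satisfy ℓ ≥ 1 and m_ℓ ≥ 0:
n=2 → 2; n=3 → 5; n=4 → 9; n=5 → 14.
Orbitals: 2 + 5 + 9 + 14 = 30. Including both spin states (m_s = ±1/2) gives 2 × 30 = 60 states.

60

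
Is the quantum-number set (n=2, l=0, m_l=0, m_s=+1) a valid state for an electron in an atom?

No

The spin quantum number for an electron can only be m_s = +1/2 or −1/2; m_s = +1 is not one of those.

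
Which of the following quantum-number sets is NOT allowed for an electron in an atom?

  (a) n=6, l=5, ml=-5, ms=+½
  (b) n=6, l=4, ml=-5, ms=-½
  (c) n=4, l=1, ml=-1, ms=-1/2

(b) has |ml| = 5 > l = 4, violating −l ≤ ml ≤ l.
The remaining sets (a), (c) satisfy all four rules.

(b)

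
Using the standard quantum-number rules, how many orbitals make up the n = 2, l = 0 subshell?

A subshell has 2l+1 orbitals; with l = 0, that's 1.

1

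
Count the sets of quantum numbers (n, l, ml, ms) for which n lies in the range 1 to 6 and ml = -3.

Work shell by shell — for each n, count the (l, ml) pairs that satisfy ml = -3:
n=4 → 1; n=5 → 2; n=6 → 3.
Orbitals: 1 + 2 + 3 = 6. Including both spin states (ms = ±1/2) gives 2 × 6 = 12 states.

12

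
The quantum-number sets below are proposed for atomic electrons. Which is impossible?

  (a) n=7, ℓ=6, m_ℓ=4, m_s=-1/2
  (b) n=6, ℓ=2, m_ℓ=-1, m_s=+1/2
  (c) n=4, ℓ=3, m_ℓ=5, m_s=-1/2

(c)

(c) has |m_ℓ| = 5 > ℓ = 3, violating −ℓ ≤ m_ℓ ≤ ℓ.
The remaining sets (a), (b) satisfy all four rules.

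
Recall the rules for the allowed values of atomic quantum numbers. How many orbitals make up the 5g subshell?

9

A subshell has 2l+1 orbitals; with l = 4, that's 9.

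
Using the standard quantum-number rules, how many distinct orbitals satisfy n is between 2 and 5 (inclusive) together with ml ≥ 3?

Go shell by shell, enumerating (l, ml) with ml ≥ 3:
n=4 → 1; n=5 → 3.
Total orbitals: 1 + 3 = 4.

4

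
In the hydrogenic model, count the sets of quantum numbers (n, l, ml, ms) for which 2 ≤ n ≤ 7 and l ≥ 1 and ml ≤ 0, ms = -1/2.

77

Treat each shell separately and count matching orbitals:
n=2 → 2; n=3 → 5; n=4 → 9; n=5 → 14; n=6 → 20; n=7 → 27.
Orbitals: 2 + 5 + 9 + 14 + 20 + 27 = 77. With ms fixed to -1/2 there is one state per orbital, so 77 states.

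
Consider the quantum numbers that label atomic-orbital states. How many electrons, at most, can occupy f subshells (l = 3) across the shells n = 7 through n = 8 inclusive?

28

An f subshell (l = 3) exists for every n ≥ 4, so shells n = 7, 8 each contribute one — 2 subshells.
Since each f subshell holds 2(2·3+1) = 14 electrons, the total is 2 × 14 = 28.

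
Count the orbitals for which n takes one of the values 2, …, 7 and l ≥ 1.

Count contributing orbitals for each principal shell:
n=2 → 3; n=3 → 8; n=4 → 15; n=5 → 24; n=6 → 35; n=7 → 48.
Total orbitals: 3 + 8 + 15 + 24 + 35 + 48 = 133.

133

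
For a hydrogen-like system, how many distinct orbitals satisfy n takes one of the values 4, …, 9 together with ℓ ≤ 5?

For each n in the range, tally the orbitals obeying ℓ ≤ 5:
n=4 → 16; n=5 → 25; n=6 → 36; n=7 → 36; n=8 → 36; n=9 → 36.
Total orbitals: 16 + 25 + 36 + 36 + 36 + 36 = 185.

185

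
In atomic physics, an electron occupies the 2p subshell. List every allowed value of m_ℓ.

-1, 0, 1

The 2p subshell has ℓ = 1, and m_ℓ takes every integer from −ℓ to +ℓ. With ℓ = 1 that gives the 3 values -1, 0, 1.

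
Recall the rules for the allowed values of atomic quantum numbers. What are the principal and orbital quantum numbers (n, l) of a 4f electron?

n = 4, l = 3

The leading integer gives n = 4; the letter 'f' means l = 3.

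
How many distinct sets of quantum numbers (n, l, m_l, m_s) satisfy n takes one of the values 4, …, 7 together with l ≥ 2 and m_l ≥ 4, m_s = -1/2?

10

For each n in the range, tally the orbitals obeying l ≥ 2 and m_l ≥ 4:
n=5 → 1; n=6 → 3; n=7 → 6.
Orbitals: 1 + 3 + 6 = 10. With m_s fixed to -1/2 there is one state per orbital, so 10 states.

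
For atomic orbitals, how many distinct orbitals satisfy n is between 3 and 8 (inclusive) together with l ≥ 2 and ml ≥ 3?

35

For each n in the range, tally the orbitals obeying l ≥ 2 and ml ≥ 3:
n=4 → 1; n=5 → 3; n=6 → 6; n=7 → 10; n=8 → 15.
Total orbitals: 1 + 3 + 6 + 10 + 15 = 35.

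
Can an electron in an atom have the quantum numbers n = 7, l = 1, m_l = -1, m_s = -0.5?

n = 7 is a positive integer. l = 1 satisfies 0 ≤ l ≤ n−1 = 6. m_l = -1 lies in the range −l … +l (here −1 … 1). m_s = -1/2 is one of ±1/2.
All four constraints are satisfied.

Yes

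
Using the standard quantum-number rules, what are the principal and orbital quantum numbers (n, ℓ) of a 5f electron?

n = 5, ℓ = 3

The leading integer gives n = 5; the letter 'f' means ℓ = 3.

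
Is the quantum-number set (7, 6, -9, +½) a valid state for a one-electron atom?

No

The magnetic quantum number must satisfy −l ≤ m_l ≤ l. With l = 6, m_l can only be -6, -5, -4, -3, -2, -1, 0, 1, 2, 3, 4, 5, 6, so m_l = -9 is forbidden.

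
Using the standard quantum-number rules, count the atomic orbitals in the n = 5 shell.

The n = 5 shell contains n² = 5² = 25 orbitals.

25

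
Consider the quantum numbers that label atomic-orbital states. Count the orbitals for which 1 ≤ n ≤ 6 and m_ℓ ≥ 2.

Treat each shell separately and count matching orbitals:
n=3 → 1; n=4 → 3; n=5 → 6; n=6 → 10.
Total orbitals: 1 + 3 + 6 + 10 = 20.

20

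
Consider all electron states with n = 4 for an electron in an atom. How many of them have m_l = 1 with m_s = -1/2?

The n = 4 shell has l = 0 through 3; check each.
Contributions: l=1 → 1; l=2 → 1; l=3 → 1.
Orbitals: 1 + 1 + 1 = 3. With m_s fixed to a single value there is one state per orbital, giving 3 states.

3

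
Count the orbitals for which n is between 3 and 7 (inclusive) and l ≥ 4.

62

Per-shell orbital counts meeting the constraint:
n=5 → 9; n=6 → 20; n=7 → 33.
Total orbitals: 9 + 20 + 33 = 62.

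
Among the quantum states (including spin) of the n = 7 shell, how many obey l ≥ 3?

80

The n = 7 shell has l = 0 through 6; check each.
Contributions: l=3 → 7; l=4 → 9; l=5 → 11; l=6 → 13.
Orbitals: 7 + 9 + 11 + 13 = 40. Each orbital carries two spin states, so 40 × 2 = 80 states.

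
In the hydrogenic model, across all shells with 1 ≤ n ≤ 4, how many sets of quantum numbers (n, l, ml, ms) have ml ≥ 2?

For each n in the range, tally the orbitals obeying ml ≥ 2:
n=3 → 1; n=4 → 3.
Orbitals: 1 + 3 = 4. Including both spin states (ms = ±1/2) gives 2 × 4 = 8 states.

8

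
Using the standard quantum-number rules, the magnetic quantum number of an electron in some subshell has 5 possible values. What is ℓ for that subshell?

ℓ = 2 (d)

m_ℓ ranges over 2ℓ+1 integers, so 2ℓ+1 = 5 ⇒ ℓ = 2.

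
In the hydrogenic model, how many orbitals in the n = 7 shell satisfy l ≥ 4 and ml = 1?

With n = 7 the allowed l are 0, 1, …, 6.
Orbitals with l ≥ 4 and ml = 1, by l: l=4 → 1; l=5 → 1; l=6 → 1.
Total orbitals: 1 + 1 + 1 = 3.

3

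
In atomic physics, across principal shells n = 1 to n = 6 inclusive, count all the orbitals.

91

Shell n has n² orbitals: 1²=1 + 2²=4 + 3²=9 + 4²=16 + 5²=25 + 6²=36 = 91 orbitals.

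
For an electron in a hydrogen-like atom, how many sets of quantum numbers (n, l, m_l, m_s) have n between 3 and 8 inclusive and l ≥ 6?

For each n in the range, tally the orbitals obeying l ≥ 6:
n=7 → 13; n=8 → 28.
Orbitals: 13 + 28 = 41. Including both spin states (m_s = ±1/2) gives 2 × 41 = 82 states.

82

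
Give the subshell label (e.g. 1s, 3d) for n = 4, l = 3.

l = 3 corresponds to the letter 'f', so the subshell is 4f.

4f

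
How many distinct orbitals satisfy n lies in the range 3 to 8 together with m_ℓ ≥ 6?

4

Work shell by shell — for each n, count the (ℓ, m_ℓ) pairs that satisfy m_ℓ ≥ 6:
n=7 → 1; n=8 → 3.
Total orbitals: 1 + 3 = 4.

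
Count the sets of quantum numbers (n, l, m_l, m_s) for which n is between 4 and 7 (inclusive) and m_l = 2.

Treat each shell separately and count matching orbitals:
n=4 → 2; n=5 → 3; n=6 → 4; n=7 → 5.
Orbitals: 2 + 3 + 4 + 5 = 14. Including both spin states (m_s = ±1/2) gives 2 × 14 = 28 states.

28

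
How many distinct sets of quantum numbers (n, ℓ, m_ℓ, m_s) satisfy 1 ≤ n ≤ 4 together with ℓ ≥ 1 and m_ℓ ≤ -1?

20

Count contributing orbitals for each principal shell:
n=2 → 1; n=3 → 3; n=4 → 6.
Orbitals: 1 + 3 + 6 = 10. Including both spin states (m_s = ±1/2) gives 2 × 10 = 20 states.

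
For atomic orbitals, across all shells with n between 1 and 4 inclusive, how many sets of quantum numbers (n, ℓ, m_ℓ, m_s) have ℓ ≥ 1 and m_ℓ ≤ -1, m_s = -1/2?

10

For each n in the range, tally the orbitals obeying ℓ ≥ 1 and m_ℓ ≤ -1:
n=2 → 1; n=3 → 3; n=4 → 6.
Orbitals: 1 + 3 + 6 = 10. With m_s fixed to -1/2 there is one state per orbital, so 10 states.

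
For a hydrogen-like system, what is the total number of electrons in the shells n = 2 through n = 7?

278

Shell n has n² orbitals: 2²=4 + 3²=9 + 4²=16 + 5²=25 + 6²=36 + 7²=49 = 139 orbitals.
Two spin states per orbital: 2 × 139 = 278 electrons.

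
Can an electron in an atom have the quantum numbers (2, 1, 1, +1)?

The spin quantum number for an electron can only be m_s = +1/2 or −1/2; m_s = +1 is not one of those.

Not allowed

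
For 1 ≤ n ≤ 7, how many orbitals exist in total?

Total orbitals = 1² + 2² + 3² + 4² + 5² + 6² + 7² = 140.

140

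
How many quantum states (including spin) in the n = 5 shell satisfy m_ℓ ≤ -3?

Per ℓ-value: ℓ=3 → 1; ℓ=4 → 2.
Orbitals: 1 + 2 = 3. Each orbital carries two spin states, so 3 × 2 = 6 states.

6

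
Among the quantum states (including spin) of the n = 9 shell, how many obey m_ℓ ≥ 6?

12

Contributions: ℓ=6 → 1; ℓ=7 → 2; ℓ=8 → 3.
Orbitals: 1 + 2 + 3 = 6. Each orbital carries two spin states, so 6 × 2 = 12 states.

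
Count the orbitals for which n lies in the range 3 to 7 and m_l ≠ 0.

Per-shell orbital counts meeting the constraint:
n=3 → 6; n=4 → 12; n=5 → 20; n=6 → 30; n=7 → 42.
Total orbitals: 6 + 12 + 20 + 30 + 42 = 110.

110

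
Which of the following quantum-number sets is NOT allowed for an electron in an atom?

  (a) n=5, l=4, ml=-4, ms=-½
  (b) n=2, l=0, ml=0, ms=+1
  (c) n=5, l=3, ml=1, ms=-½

(b) has ms = +1, but an electron's spin must be ±1/2.
The remaining sets (a), (c) satisfy all four rules.

(b)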